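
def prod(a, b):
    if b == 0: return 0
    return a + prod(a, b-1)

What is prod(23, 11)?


prod(23, 11) = 23 + prod(23, 10)
prod(23, 10) = 23 + prod(23, 9)
prod(23, 9) = 23 + prod(23, 8)
prod(23, 8) = 23 + prod(23, 7)
prod(23, 7) = 23 + prod(23, 6)
prod(23, 6) = 23 + prod(23, 5)
prod(23, 5) = 23 + prod(23, 4)
prod(23, 4) = 23 + prod(23, 3)
prod(23, 3) = 23 + prod(23, 2)
prod(23, 2) = 23 + prod(23, 1)
prod(23, 1) = 23 + prod(23, 0)
prod(23, 0) = 0  (base case)
Total: 23 + 23 + 23 + 23 + 23 + 23 + 23 + 23 + 23 + 23 + 23 + 0 = 253

253


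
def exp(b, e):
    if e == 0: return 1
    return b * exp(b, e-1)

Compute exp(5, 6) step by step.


exp(5, 6)
= 5 * exp(5, 5)
= 5 * 5 * exp(5, 4)
= 5 * 5 * 5 * exp(5, 3)
= 5 * 5 * 5 * 5 * exp(5, 2)
= 5 * 5 * 5 * 5 * 5 * exp(5, 1)
= 5 * 5 * 5 * 5 * 5 * 5 * exp(5, 0)
= 5 * 5 * 5 * 5 * 5 * 5 * 1
= 15625

15625


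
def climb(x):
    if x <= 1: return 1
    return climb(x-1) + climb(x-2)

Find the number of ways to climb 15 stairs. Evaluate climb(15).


Building up from base cases:
climb(0) = 1
climb(1) = 1
climb(2) = climb(1) + climb(0) = 1 + 1 = 2
climb(3) = climb(2) + climb(1) = 2 + 1 = 3
climb(4) = climb(3) + climb(2) = 3 + 2 = 5
climb(5) = climb(4) + climb(3) = 5 + 3 = 8
climb(6) = climb(5) + climb(4) = 8 + 5 = 13
climb(7) = climb(6) + climb(5) = 13 + 8 = 21
climb(8) = climb(7) + climb(6) = 21 + 13 = 34
climb(9) = climb(8) + climb(7) = 34 + 21 = 55
climb(10) = climb(9) + climb(8) = 55 + 34 = 89
climb(11) = climb(10) + climb(9) = 89 + 55 = 144
climb(12) = climb(11) + climb(10) = 144 + 89 = 233
climb(13) = climb(12) + climb(11) = 233 + 144 = 377
climb(14) = climb(13) + climb(12) = 377 + 233 = 610
climb(15) = climb(14) + climb(13) = 610 + 377 = 987

987


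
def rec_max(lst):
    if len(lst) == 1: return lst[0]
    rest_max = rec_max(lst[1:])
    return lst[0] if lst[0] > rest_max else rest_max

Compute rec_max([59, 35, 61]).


rec_max([59, 35, 61]): compare 59 with rec_max([35, 61])
rec_max([35, 61]): compare 35 with rec_max([61])
rec_max([61]) = 61  (base case)
Compare 35 with 61 -> 61
Compare 59 with 61 -> 61

61


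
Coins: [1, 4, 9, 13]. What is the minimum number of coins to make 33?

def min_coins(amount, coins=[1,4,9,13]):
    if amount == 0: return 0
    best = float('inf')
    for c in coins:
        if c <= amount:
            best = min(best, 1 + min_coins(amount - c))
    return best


Building up with DP:
min_coins(0) = 0
min_coins(1) = min(1+min_coins(0)=1+0=1) = 1
min_coins(2) = min(1+min_coins(1)=1+1=2) = 2
min_coins(3) = min(1+min_coins(2)=1+2=3) = 3
min_coins(4) = min(1+min_coins(3)=1+3=4, 1+min_coins(0)=1+0=1) = 1
min_coins(5) = min(1+min_coins(4)=1+1=2, 1+min_coins(1)=1+1=2) = 2
min_coins(6) = min(1+min_coins(5)=1+2=3, 1+min_coins(2)=1+2=3) = 3
min_coins(7) = min(1+min_coins(6)=1+3=4, 1+min_coins(3)=1+3=4) = 4
min_coins(8) = min(1+min_coins(7)=1+4=5, 1+min_coins(4)=1+1=2) = 2
min_coins(9) = min(1+min_coins(8)=1+2=3, 1+min_coins(5)=1+2=3, 1+min_coins(0)=1+0=1) = 1
min_coins(10) = min(1+min_coins(9)=1+1=2, 1+min_coins(6)=1+3=4, 1+min_coins(1)=1+1=2) = 2
min_coins(11) = min(1+min_coins(10)=1+2=3, 1+min_coins(7)=1+4=5, 1+min_coins(2)=1+2=3) = 3
min_coins(12) = min(1+min_coins(11)=1+3=4, 1+min_coins(8)=1+2=3, 1+min_coins(3)=1+3=4) = 3
min_coins(13) = min(1+min_coins(12)=1+3=4, 1+min_coins(9)=1+1=2, 1+min_coins(4)=1+1=2, 1+min_coins(0)=1+0=1) = 1
min_coins(14) = min(1+min_coins(13)=1+1=2, 1+min_coins(10)=1+2=3, 1+min_coins(5)=1+2=3, 1+min_coins(1)=1+1=2) = 2
min_coins(15) = min(1+min_coins(14)=1+2=3, 1+min_coins(11)=1+3=4, 1+min_coins(6)=1+3=4, 1+min_coins(2)=1+2=3) = 3
min_coins(16) = min(1+min_coins(15)=1+3=4, 1+min_coins(12)=1+3=4, 1+min_coins(7)=1+4=5, 1+min_coins(3)=1+3=4) = 4
min_coins(17) = min(1+min_coins(16)=1+4=5, 1+min_coins(13)=1+1=2, 1+min_coins(8)=1+2=3, 1+min_coins(4)=1+1=2) = 2
min_coins(18) = min(1+min_coins(17)=1+2=3, 1+min_coins(14)=1+2=3, 1+min_coins(9)=1+1=2, 1+min_coins(5)=1+2=3) = 2
min_coins(19) = min(1+min_coins(18)=1+2=3, 1+min_coins(15)=1+3=4, 1+min_coins(10)=1+2=3, 1+min_coins(6)=1+3=4) = 3
min_coins(20) = min(1+min_coins(19)=1+3=4, 1+min_coins(16)=1+4=5, 1+min_coins(11)=1+3=4, 1+min_coins(7)=1+4=5) = 4
min_coins(21) = min(1+min_coins(20)=1+4=5, 1+min_coins(17)=1+2=3, 1+min_coins(12)=1+3=4, 1+min_coins(8)=1+2=3) = 3
min_coins(22) = min(1+min_coins(21)=1+3=4, 1+min_coins(18)=1+2=3, 1+min_coins(13)=1+1=2, 1+min_coins(9)=1+1=2) = 2
min_coins(23) = min(1+min_coins(22)=1+2=3, 1+min_coins(19)=1+3=4, 1+min_coins(14)=1+2=3, 1+min_coins(10)=1+2=3) = 3
min_coins(24) = min(1+min_coins(23)=1+3=4, 1+min_coins(20)=1+4=5, 1+min_coins(15)=1+3=4, 1+min_coins(11)=1+3=4) = 4
min_coins(25) = min(1+min_coins(24)=1+4=5, 1+min_coins(21)=1+3=4, 1+min_coins(16)=1+4=5, 1+min_coins(12)=1+3=4) = 4
min_coins(26) = min(1+min_coins(25)=1+4=5, 1+min_coins(22)=1+2=3, 1+min_coins(17)=1+2=3, 1+min_coins(13)=1+1=2) = 2
min_coins(27) = min(1+min_coins(26)=1+2=3, 1+min_coins(23)=1+3=4, 1+min_coins(18)=1+2=3, 1+min_coins(14)=1+2=3) = 3
min_coins(28) = min(1+min_coins(27)=1+3=4, 1+min_coins(24)=1+4=5, 1+min_coins(19)=1+3=4, 1+min_coins(15)=1+3=4) = 4
min_coins(29) = min(1+min_coins(28)=1+4=5, 1+min_coins(25)=1+4=5, 1+min_coins(20)=1+4=5, 1+min_coins(16)=1+4=5) = 5
min_coins(30) = min(1+min_coins(29)=1+5=6, 1+min_coins(26)=1+2=3, 1+min_coins(21)=1+3=4, 1+min_coins(17)=1+2=3) = 3
min_coins(31) = min(1+min_coins(30)=1+3=4, 1+min_coins(27)=1+3=4, 1+min_coins(22)=1+2=3, 1+min_coins(18)=1+2=3) = 3
min_coins(32) = min(1+min_coins(31)=1+3=4, 1+min_coins(28)=1+4=5, 1+min_coins(23)=1+3=4, 1+min_coins(19)=1+3=4) = 4
min_coins(33) = min(1+min_coins(32)=1+4=5, 1+min_coins(29)=1+5=6, 1+min_coins(24)=1+4=5, 1+min_coins(20)=1+4=5) = 5

5


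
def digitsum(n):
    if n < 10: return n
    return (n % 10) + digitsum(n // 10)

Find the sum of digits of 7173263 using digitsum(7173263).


digitsum(7173263) = 3 + digitsum(717326)
digitsum(717326) = 6 + digitsum(71732)
digitsum(71732) = 2 + digitsum(7173)
digitsum(7173) = 3 + digitsum(717)
digitsum(717) = 7 + digitsum(71)
digitsum(71) = 1 + digitsum(7)
digitsum(7) = 7  (base case)
Total: 3 + 6 + 2 + 3 + 7 + 1 + 7 = 29

29


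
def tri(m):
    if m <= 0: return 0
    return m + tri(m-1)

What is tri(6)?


tri(6)
= 6 + 5 + 4 + 3 + 2 + 1 + tri(0)
= 6 + 5 + 4 + 3 + 2 + 1 + 0
= 21

21


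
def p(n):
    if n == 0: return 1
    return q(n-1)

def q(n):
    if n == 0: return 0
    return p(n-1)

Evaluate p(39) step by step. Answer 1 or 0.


p(39) = q(38)
q(38) = p(37)
p(37) = q(36)
q(36) = p(35)
p(35) = q(34)
q(34) = p(33)
p(33) = q(32)
q(32) = p(31)
p(31) = q(30)
q(30) = p(29)
p(29) = q(28)
q(28) = p(27)
p(27) = q(26)
q(26) = p(25)
p(25) = q(24)
q(24) = p(23)
p(23) = q(22)
q(22) = p(21)
p(21) = q(20)
q(20) = p(19)
p(19) = q(18)
q(18) = p(17)
p(17) = q(16)
q(16) = p(15)
p(15) = q(14)
q(14) = p(13)
p(13) = q(12)
q(12) = p(11)
p(11) = q(10)
q(10) = p(9)
p(9) = q(8)
q(8) = p(7)
p(7) = q(6)
q(6) = p(5)
p(5) = q(4)
q(4) = p(3)
p(3) = q(2)
q(2) = p(1)
p(1) = q(0)
q(0) = 0  (base case)
Result: 0

0


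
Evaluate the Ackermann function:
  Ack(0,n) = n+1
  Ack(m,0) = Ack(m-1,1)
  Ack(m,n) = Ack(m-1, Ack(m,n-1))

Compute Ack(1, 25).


Ack(1, 25) = Ack(0, Ack(1, 24))
  Ack(1, 24) = Ack(0, Ack(1, 23))
    Ack(1, 23) = Ack(0, Ack(1, 22))
      Ack(1, 22) = Ack(0, Ack(1, 21))
        Ack(1, 21) = Ack(0, Ack(1, 20))
          Ack(1, 20) = Ack(0, Ack(1, 19))
          Ack(1, 19) = Ack(0, Ack(1, 18))
          Ack(1, 18) = Ack(0, Ack(1, 17))
          Ack(1, 17) = Ack(0, Ack(1, 16))
          Ack(1, 16) = Ack(0, Ack(1, 15))
          Ack(1, 15) = Ack(0, Ack(1, 14))
          Ack(1, 14) = Ack(0, Ack(1, 13))
          Ack(1, 13) = Ack(0, Ack(1, 12))
          Ack(1, 12) = Ack(0, Ack(1, 11))
          Ack(1, 11) = Ack(0, Ack(1, 10))
          Ack(1, 10) = Ack(0, Ack(1, 9))
          Ack(1, 9) = Ack(0, Ack(1, 8))
          Ack(1, 8) = Ack(0, Ack(1, 7))
          Ack(1, 7) = Ack(0, Ack(1, 6))
          Ack(1, 6) = Ack(0, Ack(1, 5))
          Ack(1, 5) = Ack(0, Ack(1, 4))
          Ack(1, 4) = Ack(0, Ack(1, 3))
          Ack(1, 3) = Ack(0, Ack(1, 2))
          Ack(1, 2) = Ack(0, Ack(1, 1))
          Ack(1, 1) = Ack(0, Ack(1, 0))
... (trace truncated)
Result: Ack(1, 25) = 27

27


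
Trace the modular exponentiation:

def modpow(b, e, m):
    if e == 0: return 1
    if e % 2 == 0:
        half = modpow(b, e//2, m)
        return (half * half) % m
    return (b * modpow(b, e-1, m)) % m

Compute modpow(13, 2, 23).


modpow(13, 2, 23): e is even, compute modpow(13, 1, 23)
  modpow(13, 1, 23): e is odd, compute modpow(13, 0, 23)
    modpow(13, 0, 23) = 1
  (13 * 1) % 23 = 13
half=13, (13*13) % 23 = 8

8


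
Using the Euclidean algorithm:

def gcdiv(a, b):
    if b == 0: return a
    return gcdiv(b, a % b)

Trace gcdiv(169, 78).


gcdiv(169, 78) = gcdiv(78, 13)
gcdiv(78, 13) = gcdiv(13, 0)
gcdiv(13, 0) = 13  (base case)

13


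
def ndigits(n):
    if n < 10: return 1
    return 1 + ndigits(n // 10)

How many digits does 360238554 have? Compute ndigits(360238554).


ndigits(360238554) = 1 + ndigits(36023855)
ndigits(36023855) = 1 + ndigits(3602385)
ndigits(3602385) = 1 + ndigits(360238)
ndigits(360238) = 1 + ndigits(36023)
ndigits(36023) = 1 + ndigits(3602)
ndigits(3602) = 1 + ndigits(360)
ndigits(360) = 1 + ndigits(36)
ndigits(36) = 1 + ndigits(3)
ndigits(3) = 1  (base case: 3 < 10)
Unwinding: 1 + 1 + 1 + 1 + 1 + 1 + 1 + 1 + 1 = 9

9


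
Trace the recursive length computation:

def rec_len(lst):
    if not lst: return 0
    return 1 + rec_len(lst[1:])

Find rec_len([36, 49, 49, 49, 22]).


rec_len([36, 49, 49, 49, 22]) = 1 + rec_len([49, 49, 49, 22])
rec_len([49, 49, 49, 22]) = 1 + rec_len([49, 49, 22])
rec_len([49, 49, 22]) = 1 + rec_len([49, 22])
rec_len([49, 22]) = 1 + rec_len([22])
rec_len([22]) = 1 + rec_len([])
rec_len([]) = 0  (base case)
Unwinding: 1 + 1 + 1 + 1 + 1 + 0 = 5

5


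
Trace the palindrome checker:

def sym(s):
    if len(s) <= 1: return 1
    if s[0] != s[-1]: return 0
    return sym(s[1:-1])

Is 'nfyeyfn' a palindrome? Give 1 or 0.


sym('nfyeyfn'): s[0]='n' == s[-1]='n' -> check sym('fyeyf')
sym('fyeyf'): s[0]='f' == s[-1]='f' -> check sym('yey')
sym('yey'): s[0]='y' == s[-1]='y' -> check sym('e')
sym('e'): len <= 1 -> return 1  (base case)
Result: 1 (palindrome)

1


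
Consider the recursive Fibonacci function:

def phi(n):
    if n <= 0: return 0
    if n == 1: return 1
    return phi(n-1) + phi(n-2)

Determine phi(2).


Computing phi(2) bottom-up:
phi(0) = 0
phi(1) = 1
phi(2) = phi(1) + phi(0) = 1 + 0 = 1

1


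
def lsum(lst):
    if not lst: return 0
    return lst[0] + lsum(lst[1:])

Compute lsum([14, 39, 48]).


lsum([14, 39, 48]) = 14 + lsum([39, 48])
lsum([39, 48]) = 39 + lsum([48])
lsum([48]) = 48 + lsum([])
lsum([]) = 0  (base case)
Total: 14 + 39 + 48 + 0 = 101

101


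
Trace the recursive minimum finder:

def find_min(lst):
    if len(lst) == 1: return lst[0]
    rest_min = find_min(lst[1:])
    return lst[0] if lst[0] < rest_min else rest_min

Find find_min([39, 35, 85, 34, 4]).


find_min([39, 35, 85, 34, 4]): compare 39 with find_min([35, 85, 34, 4])
find_min([35, 85, 34, 4]): compare 35 with find_min([85, 34, 4])
find_min([85, 34, 4]): compare 85 with find_min([34, 4])
find_min([34, 4]): compare 34 with find_min([4])
find_min([4]) = 4  (base case)
Compare 34 with 4 -> 4
Compare 85 with 4 -> 4
Compare 35 with 4 -> 4
Compare 39 with 4 -> 4

4


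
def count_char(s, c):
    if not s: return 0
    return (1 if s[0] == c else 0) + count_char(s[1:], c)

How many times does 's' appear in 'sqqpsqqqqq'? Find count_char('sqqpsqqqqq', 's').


s[0]='s' == 's' -> 1
s[0]='q' != 's' -> 0
s[0]='q' != 's' -> 0
s[0]='p' != 's' -> 0
s[0]='s' == 's' -> 1
s[0]='q' != 's' -> 0
s[0]='q' != 's' -> 0
s[0]='q' != 's' -> 0
s[0]='q' != 's' -> 0
s[0]='q' != 's' -> 0
Sum: 1 + 0 + 0 + 0 + 1 + 0 + 0 + 0 + 0 + 0 = 2

2


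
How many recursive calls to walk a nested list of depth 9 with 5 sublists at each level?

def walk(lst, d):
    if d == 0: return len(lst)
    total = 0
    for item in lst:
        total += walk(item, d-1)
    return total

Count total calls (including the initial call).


At depth 0 (root): 1 call
At depth 1: each of 1 parents calls walk on 5 children = 5 calls
At depth 2: each of 5 parents calls walk on 5 children = 25 calls
At depth 3: each of 25 parents calls walk on 5 children = 125 calls
At depth 4: each of 125 parents calls walk on 5 children = 625 calls
At depth 5: each of 625 parents calls walk on 5 children = 3125 calls
At depth 6: each of 3125 parents calls walk on 5 children = 15625 calls
At depth 7: each of 15625 parents calls walk on 5 children = 78125 calls
At depth 8: each of 78125 parents calls walk on 5 children = 390625 calls
At depth 9: each of 390625 parents calls walk on 5 children = 1953125 calls
Total: 1 + 5 + 25 + 125 + 625 + 3125 + 15625 + 78125 + 390625 + 1953125 = 2441406

2441406


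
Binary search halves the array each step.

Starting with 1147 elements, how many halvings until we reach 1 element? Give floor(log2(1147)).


1147 / 2 = 573
573 / 2 = 286
286 / 2 = 143
143 / 2 = 71
71 / 2 = 35
35 / 2 = 17
17 / 2 = 8
8 / 2 = 4
4 / 2 = 2
2 / 2 = 1
Reached 1 after 10 halvings

10


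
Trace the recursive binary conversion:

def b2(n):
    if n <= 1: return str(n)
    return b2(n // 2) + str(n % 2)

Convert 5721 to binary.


b2(5721) = b2(2860) + '1'
b2(2860) = b2(1430) + '0'
b2(1430) = b2(715) + '0'
b2(715) = b2(357) + '1'
b2(357) = b2(178) + '1'
b2(178) = b2(89) + '0'
b2(89) = b2(44) + '1'
b2(44) = b2(22) + '0'
b2(22) = b2(11) + '0'
b2(11) = b2(5) + '1'
b2(5) = b2(2) + '1'
b2(2) = b2(1) + '0'
b2(1) = '1'  (base case)
Concatenating: '1' + '0' + '1' + '1' + '0' + '0' + '1' + '0' + '1' + '1' + '0' + '0' + '1' = '1011001011001'

1011001011001


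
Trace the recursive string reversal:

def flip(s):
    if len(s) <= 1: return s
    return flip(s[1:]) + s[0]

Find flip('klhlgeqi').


flip('klhlgeqi') = flip('lhlgeqi') + 'k'
flip('lhlgeqi') = flip('hlgeqi') + 'l'
flip('hlgeqi') = flip('lgeqi') + 'h'
flip('lgeqi') = flip('geqi') + 'l'
flip('geqi') = flip('eqi') + 'g'
flip('eqi') = flip('qi') + 'e'
flip('qi') = flip('i') + 'q'
flip('i') = 'i'  (base case)
Concatenating: 'i' + 'q' + 'e' + 'g' + 'l' + 'h' + 'l' + 'k' = 'iqeglhlk'

iqeglhlk


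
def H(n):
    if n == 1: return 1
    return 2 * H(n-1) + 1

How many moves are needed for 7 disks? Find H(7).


H(7) = 2 * H(6) + 1
H(6) = 2 * H(5) + 1
H(5) = 2 * H(4) + 1
H(4) = 2 * H(3) + 1
H(3) = 2 * H(2) + 1
H(2) = 2 * H(1) + 1
H(1) = 1  (base case)
H(2) = 2 * 1 + 1 = 3
H(3) = 2 * 3 + 1 = 7
H(4) = 2 * 7 + 1 = 15
H(5) = 2 * 15 + 1 = 31
H(6) = 2 * 31 + 1 = 63
H(7) = 2 * 63 + 1 = 127

127


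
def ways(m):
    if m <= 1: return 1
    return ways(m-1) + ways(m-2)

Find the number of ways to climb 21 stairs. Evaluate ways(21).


Building up from base cases:
ways(0) = 1
ways(1) = 1
ways(2) = ways(1) + ways(0) = 1 + 1 = 2
ways(3) = ways(2) + ways(1) = 2 + 1 = 3
ways(4) = ways(3) + ways(2) = 3 + 2 = 5
ways(5) = ways(4) + ways(3) = 5 + 3 = 8
ways(6) = ways(5) + ways(4) = 8 + 5 = 13
ways(7) = ways(6) + ways(5) = 13 + 8 = 21
ways(8) = ways(7) + ways(6) = 21 + 13 = 34
ways(9) = ways(8) + ways(7) = 34 + 21 = 55
ways(10) = ways(9) + ways(8) = 55 + 34 = 89
ways(11) = ways(10) + ways(9) = 89 + 55 = 144
ways(12) = ways(11) + ways(10) = 144 + 89 = 233
ways(13) = ways(12) + ways(11) = 233 + 144 = 377
ways(14) = ways(13) + ways(12) = 377 + 233 = 610
ways(15) = ways(14) + ways(13) = 610 + 377 = 987
ways(16) = ways(15) + ways(14) = 987 + 610 = 1597
ways(17) = ways(16) + ways(15) = 1597 + 987 = 2584
ways(18) = ways(17) + ways(16) = 2584 + 1597 = 4181
ways(19) = ways(18) + ways(17) = 4181 + 2584 = 6765
ways(20) = ways(19) + ways(18) = 6765 + 4181 = 10946
ways(21) = ways(20) + ways(19) = 10946 + 6765 = 17711

17711


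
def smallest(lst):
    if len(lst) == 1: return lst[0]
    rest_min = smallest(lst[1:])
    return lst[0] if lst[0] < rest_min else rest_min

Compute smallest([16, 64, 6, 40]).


smallest([16, 64, 6, 40]): compare 16 with smallest([64, 6, 40])
smallest([64, 6, 40]): compare 64 with smallest([6, 40])
smallest([6, 40]): compare 6 with smallest([40])
smallest([40]) = 40  (base case)
Compare 6 with 40 -> 6
Compare 64 with 6 -> 6
Compare 16 with 6 -> 6

6


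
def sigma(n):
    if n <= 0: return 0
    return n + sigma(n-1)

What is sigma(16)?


sigma(16)
= 16 + 15 + 14 + 13 + 12 + 11 + 10 + 9 + 8 + 7 + 6 + 5 + 4 + 3 + 2 + 1 + sigma(0)
= 16 + 15 + 14 + 13 + 12 + 11 + 10 + 9 + 8 + 7 + 6 + 5 + 4 + 3 + 2 + 1 + 0
= 136

136


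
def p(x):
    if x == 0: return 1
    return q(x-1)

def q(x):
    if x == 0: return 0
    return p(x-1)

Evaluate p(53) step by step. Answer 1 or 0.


p(53) = q(52)
q(52) = p(51)
p(51) = q(50)
q(50) = p(49)
p(49) = q(48)
q(48) = p(47)
p(47) = q(46)
q(46) = p(45)
p(45) = q(44)
q(44) = p(43)
p(43) = q(42)
q(42) = p(41)
p(41) = q(40)
q(40) = p(39)
p(39) = q(38)
q(38) = p(37)
p(37) = q(36)
q(36) = p(35)
p(35) = q(34)
q(34) = p(33)
p(33) = q(32)
q(32) = p(31)
p(31) = q(30)
q(30) = p(29)
p(29) = q(28)
q(28) = p(27)
p(27) = q(26)
q(26) = p(25)
p(25) = q(24)
q(24) = p(23)
p(23) = q(22)
q(22) = p(21)
p(21) = q(20)
q(20) = p(19)
p(19) = q(18)
q(18) = p(17)
p(17) = q(16)
q(16) = p(15)
p(15) = q(14)
q(14) = p(13)
p(13) = q(12)
q(12) = p(11)
p(11) = q(10)
q(10) = p(9)
p(9) = q(8)
q(8) = p(7)
p(7) = q(6)
q(6) = p(5)
p(5) = q(4)
q(4) = p(3)
p(3) = q(2)
q(2) = p(1)
p(1) = q(0)
q(0) = 0  (base case)
Result: 0

0


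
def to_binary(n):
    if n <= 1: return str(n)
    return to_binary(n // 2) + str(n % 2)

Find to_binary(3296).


to_binary(3296) = to_binary(1648) + '0'
to_binary(1648) = to_binary(824) + '0'
to_binary(824) = to_binary(412) + '0'
to_binary(412) = to_binary(206) + '0'
to_binary(206) = to_binary(103) + '0'
to_binary(103) = to_binary(51) + '1'
to_binary(51) = to_binary(25) + '1'
to_binary(25) = to_binary(12) + '1'
to_binary(12) = to_binary(6) + '0'
to_binary(6) = to_binary(3) + '0'
to_binary(3) = to_binary(1) + '1'
to_binary(1) = '1'  (base case)
Concatenating: '1' + '1' + '0' + '0' + '1' + '1' + '1' + '0' + '0' + '0' + '0' + '0' = '110011100000'

110011100000


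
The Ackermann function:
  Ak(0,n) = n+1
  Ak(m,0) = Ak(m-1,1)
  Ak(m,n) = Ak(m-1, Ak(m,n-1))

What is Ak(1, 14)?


Ak(1, 14) = Ak(0, Ak(1, 13))
  Ak(1, 13) = Ak(0, Ak(1, 12))
    Ak(1, 12) = Ak(0, Ak(1, 11))
      Ak(1, 11) = Ak(0, Ak(1, 10))
        Ak(1, 10) = Ak(0, Ak(1, 9))
          Ak(1, 9) = Ak(0, Ak(1, 8))
          Ak(1, 8) = Ak(0, Ak(1, 7))
          Ak(1, 7) = Ak(0, Ak(1, 6))
          Ak(1, 6) = Ak(0, Ak(1, 5))
          Ak(1, 5) = Ak(0, Ak(1, 4))
          Ak(1, 4) = Ak(0, Ak(1, 3))
          Ak(1, 3) = Ak(0, Ak(1, 2))
          Ak(1, 2) = Ak(0, Ak(1, 1))
          Ak(1, 1) = Ak(0, Ak(1, 0))
          Ak(1, 0) = Ak(0, 1)
          Ak(0, 1) = 2
            = Ak(0, 2)
          Ak(0, 2) = 3
            = Ak(0, 3)
          Ak(0, 3) = 4
            = Ak(0, 4)
          Ak(0, 4) = 5
            = Ak(0, 5)
          Ak(0, 5) = 6
            = Ak(0, 6)
... (trace truncated)
Result: Ak(1, 14) = 16

16


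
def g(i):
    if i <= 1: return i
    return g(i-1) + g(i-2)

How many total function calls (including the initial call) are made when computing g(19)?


Let C(n) = total calls for g(n)
C(0) = 1, C(1) = 1
C(2) = 1 + C(1) + C(0) = 1 + 1 + 1 = 3
C(3) = 1 + C(2) + C(1) = 1 + 3 + 1 = 5
C(4) = 1 + C(3) + C(2) = 1 + 5 + 3 = 9
C(5) = 1 + C(4) + C(3) = 1 + 9 + 5 = 15
C(6) = 1 + C(5) + C(4) = 1 + 15 + 9 = 25
C(7) = 1 + C(6) + C(5) = 1 + 25 + 15 = 41
C(8) = 1 + C(7) + C(6) = 1 + 41 + 25 = 67
C(9) = 1 + C(8) + C(7) = 1 + 67 + 41 = 109
C(10) = 1 + C(9) + C(8) = 1 + 109 + 67 = 177
C(11) = 1 + C(10) + C(9) = 1 + 177 + 109 = 287
C(12) = 1 + C(11) + C(10) = 1 + 287 + 177 = 465
C(13) = 1 + C(12) + C(11) = 1 + 465 + 287 = 753
C(14) = 1 + C(13) + C(12) = 1 + 753 + 465 = 1219
C(15) = 1 + C(14) + C(13) = 1 + 1219 + 753 = 1973
C(16) = 1 + C(15) + C(14) = 1 + 1973 + 1219 = 3193
C(17) = 1 + C(16) + C(15) = 1 + 3193 + 1973 = 5167
C(18) = 1 + C(17) + C(16) = 1 + 5167 + 3193 = 8361
C(19) = 1 + C(18) + C(17) = 1 + 8361 + 5167 = 13529

13529


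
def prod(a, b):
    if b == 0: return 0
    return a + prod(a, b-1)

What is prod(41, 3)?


prod(41, 3) = 41 + prod(41, 2)
prod(41, 2) = 41 + prod(41, 1)
prod(41, 1) = 41 + prod(41, 0)
prod(41, 0) = 0  (base case)
Total: 41 + 41 + 41 + 0 = 123

123


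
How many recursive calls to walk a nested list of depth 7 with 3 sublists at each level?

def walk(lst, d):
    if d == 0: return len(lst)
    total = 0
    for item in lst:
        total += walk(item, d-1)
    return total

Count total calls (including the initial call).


At depth 0 (root): 1 call
At depth 1: each of 1 parents calls walk on 3 children = 3 calls
At depth 2: each of 3 parents calls walk on 3 children = 9 calls
At depth 3: each of 9 parents calls walk on 3 children = 27 calls
At depth 4: each of 27 parents calls walk on 3 children = 81 calls
At depth 5: each of 81 parents calls walk on 3 children = 243 calls
At depth 6: each of 243 parents calls walk on 3 children = 729 calls
At depth 7: each of 729 parents calls walk on 3 children = 2187 calls
Total: 1 + 3 + 9 + 27 + 81 + 243 + 729 + 2187 = 3280

3280


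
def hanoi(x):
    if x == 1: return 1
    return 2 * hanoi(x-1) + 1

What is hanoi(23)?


hanoi(23) = 2 * hanoi(22) + 1
hanoi(22) = 2 * hanoi(21) + 1
hanoi(21) = 2 * hanoi(20) + 1
hanoi(20) = 2 * hanoi(19) + 1
hanoi(19) = 2 * hanoi(18) + 1
hanoi(18) = 2 * hanoi(17) + 1
hanoi(17) = 2 * hanoi(16) + 1
hanoi(16) = 2 * hanoi(15) + 1
hanoi(15) = 2 * hanoi(14) + 1
hanoi(14) = 2 * hanoi(13) + 1
hanoi(13) = 2 * hanoi(12) + 1
hanoi(12) = 2 * hanoi(11) + 1
hanoi(11) = 2 * hanoi(10) + 1
hanoi(10) = 2 * hanoi(9) + 1
hanoi(9) = 2 * hanoi(8) + 1
hanoi(8) = 2 * hanoi(7) + 1
hanoi(7) = 2 * hanoi(6) + 1
hanoi(6) = 2 * hanoi(5) + 1
hanoi(5) = 2 * hanoi(4) + 1
hanoi(4) = 2 * hanoi(3) + 1
hanoi(3) = 2 * hanoi(2) + 1
hanoi(2) = 2 * hanoi(1) + 1
hanoi(1) = 1  (base case)
hanoi(2) = 2 * 1 + 1 = 3
hanoi(3) = 2 * 3 + 1 = 7
hanoi(4) = 2 * 7 + 1 = 15
hanoi(5) = 2 * 15 + 1 = 31
hanoi(6) = 2 * 31 + 1 = 63
hanoi(7) = 2 * 63 + 1 = 127
hanoi(8) = 2 * 127 + 1 = 255
hanoi(9) = 2 * 255 + 1 = 511
hanoi(10) = 2 * 511 + 1 = 1023
hanoi(11) = 2 * 1023 + 1 = 2047
hanoi(12) = 2 * 2047 + 1 = 4095
hanoi(13) = 2 * 4095 + 1 = 8191
hanoi(14) = 2 * 8191 + 1 = 16383
hanoi(15) = 2 * 16383 + 1 = 32767
hanoi(16) = 2 * 32767 + 1 = 65535
hanoi(17) = 2 * 65535 + 1 = 131071
hanoi(18) = 2 * 131071 + 1 = 262143
hanoi(19) = 2 * 262143 + 1 = 524287
hanoi(20) = 2 * 524287 + 1 = 1048575
hanoi(21) = 2 * 1048575 + 1 = 2097151
hanoi(22) = 2 * 2097151 + 1 = 4194303
hanoi(23) = 2 * 4194303 + 1 = 8388607

8388607


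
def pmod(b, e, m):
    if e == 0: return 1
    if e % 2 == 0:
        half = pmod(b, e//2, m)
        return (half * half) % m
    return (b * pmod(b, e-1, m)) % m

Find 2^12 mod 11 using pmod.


pmod(2, 12, 11): e is even, compute pmod(2, 6, 11)
  pmod(2, 6, 11): e is even, compute pmod(2, 3, 11)
    pmod(2, 3, 11): e is odd, compute pmod(2, 2, 11)
      pmod(2, 2, 11): e is even, compute pmod(2, 1, 11)
        pmod(2, 1, 11): e is odd, compute pmod(2, 0, 11)
          pmod(2, 0, 11) = 1
        (2 * 1) % 11 = 2
      half=2, (2*2) % 11 = 4
    (2 * 4) % 11 = 8
  half=8, (8*8) % 11 = 9
half=9, (9*9) % 11 = 4

4


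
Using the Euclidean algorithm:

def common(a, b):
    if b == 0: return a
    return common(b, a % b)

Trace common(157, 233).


common(157, 233) = common(233, 157)
common(233, 157) = common(157, 76)
common(157, 76) = common(76, 5)
common(76, 5) = common(5, 1)
common(5, 1) = common(1, 0)
common(1, 0) = 1  (base case)

1


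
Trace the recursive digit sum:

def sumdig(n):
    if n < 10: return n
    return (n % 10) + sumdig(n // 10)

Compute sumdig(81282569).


sumdig(81282569) = 9 + sumdig(8128256)
sumdig(8128256) = 6 + sumdig(812825)
sumdig(812825) = 5 + sumdig(81282)
sumdig(81282) = 2 + sumdig(8128)
sumdig(8128) = 8 + sumdig(812)
sumdig(812) = 2 + sumdig(81)
sumdig(81) = 1 + sumdig(8)
sumdig(8) = 8  (base case)
Total: 9 + 6 + 5 + 2 + 8 + 2 + 1 + 8 = 41

41


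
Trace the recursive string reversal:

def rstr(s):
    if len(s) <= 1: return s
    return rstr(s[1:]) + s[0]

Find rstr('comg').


rstr('comg') = rstr('omg') + 'c'
rstr('omg') = rstr('mg') + 'o'
rstr('mg') = rstr('g') + 'm'
rstr('g') = 'g'  (base case)
Concatenating: 'g' + 'm' + 'o' + 'c' = 'gmoc'

gmoc


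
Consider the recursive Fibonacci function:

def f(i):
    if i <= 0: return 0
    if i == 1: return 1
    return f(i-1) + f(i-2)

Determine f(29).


Computing f(29) bottom-up:
f(0) = 0
f(1) = 1
f(2) = f(1) + f(0) = 1 + 0 = 1
f(3) = f(2) + f(1) = 1 + 1 = 2
f(4) = f(3) + f(2) = 2 + 1 = 3
f(5) = f(4) + f(3) = 3 + 2 = 5
f(6) = f(5) + f(4) = 5 + 3 = 8
f(7) = f(6) + f(5) = 8 + 5 = 13
f(8) = f(7) + f(6) = 13 + 8 = 21
f(9) = f(8) + f(7) = 21 + 13 = 34
f(10) = f(9) + f(8) = 34 + 21 = 55
f(11) = f(10) + f(9) = 55 + 34 = 89
f(12) = f(11) + f(10) = 89 + 55 = 144
f(13) = f(12) + f(11) = 144 + 89 = 233
f(14) = f(13) + f(12) = 233 + 144 = 377
f(15) = f(14) + f(13) = 377 + 233 = 610
f(16) = f(15) + f(14) = 610 + 377 = 987
f(17) = f(16) + f(15) = 987 + 610 = 1597
f(18) = f(17) + f(16) = 1597 + 987 = 2584
f(19) = f(18) + f(17) = 2584 + 1597 = 4181
f(20) = f(19) + f(18) = 4181 + 2584 = 6765
f(21) = f(20) + f(19) = 6765 + 4181 = 10946
f(22) = f(21) + f(20) = 10946 + 6765 = 17711
f(23) = f(22) + f(21) = 17711 + 10946 = 28657
f(24) = f(23) + f(22) = 28657 + 17711 = 46368
f(25) = f(24) + f(23) = 46368 + 28657 = 75025
f(26) = f(25) + f(24) = 75025 + 46368 = 121393
f(27) = f(26) + f(25) = 121393 + 75025 = 196418
f(28) = f(27) + f(26) = 196418 + 121393 = 317811
f(29) = f(28) + f(27) = 317811 + 196418 = 514229

514229


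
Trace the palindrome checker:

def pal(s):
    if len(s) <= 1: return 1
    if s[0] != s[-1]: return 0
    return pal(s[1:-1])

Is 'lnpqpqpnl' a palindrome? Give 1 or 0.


pal('lnpqpqpnl'): s[0]='l' == s[-1]='l' -> check pal('npqpqpn')
pal('npqpqpn'): s[0]='n' == s[-1]='n' -> check pal('pqpqp')
pal('pqpqp'): s[0]='p' == s[-1]='p' -> check pal('qpq')
pal('qpq'): s[0]='q' == s[-1]='q' -> check pal('p')
pal('p'): len <= 1 -> return 1  (base case)
Result: 1 (palindrome)

1


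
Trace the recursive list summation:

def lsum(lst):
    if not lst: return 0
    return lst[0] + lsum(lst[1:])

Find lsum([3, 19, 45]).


lsum([3, 19, 45]) = 3 + lsum([19, 45])
lsum([19, 45]) = 19 + lsum([45])
lsum([45]) = 45 + lsum([])
lsum([]) = 0  (base case)
Total: 3 + 19 + 45 + 0 = 67

67


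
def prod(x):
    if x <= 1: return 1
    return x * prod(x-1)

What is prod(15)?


prod(15)
= 15 * prod(14)
= 15 * 14 * prod(13)
= 15 * 14 * 13 * prod(12)
= 15 * 14 * 13 * 12 * prod(11)
= 15 * 14 * 13 * 12 * 11 * prod(10)
= 15 * 14 * 13 * 12 * 11 * 10 * prod(9)
= 15 * 14 * 13 * 12 * 11 * 10 * 9 * prod(8)
= 15 * 14 * 13 * 12 * 11 * 10 * 9 * 8 * prod(7)
= 15 * 14 * 13 * 12 * 11 * 10 * 9 * 8 * 7 * prod(6)
= 15 * 14 * 13 * 12 * 11 * 10 * 9 * 8 * 7 * 6 * prod(5)
= 15 * 14 * 13 * 12 * 11 * 10 * 9 * 8 * 7 * 6 * 5 * prod(4)
= 15 * 14 * 13 * 12 * 11 * 10 * 9 * 8 * 7 * 6 * 5 * 4 * prod(3)
= 15 * 14 * 13 * 12 * 11 * 10 * 9 * 8 * 7 * 6 * 5 * 4 * 3 * prod(2)
= 15 * 14 * 13 * 12 * 11 * 10 * 9 * 8 * 7 * 6 * 5 * 4 * 3 * 2 * prod(1)
= 15 * 14 * 13 * 12 * 11 * 10 * 9 * 8 * 7 * 6 * 5 * 4 * 3 * 2 * 1
= 1307674368000

1307674368000


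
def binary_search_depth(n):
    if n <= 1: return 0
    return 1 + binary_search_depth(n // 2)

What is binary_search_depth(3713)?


3713 / 2 = 1856
1856 / 2 = 928
928 / 2 = 464
464 / 2 = 232
232 / 2 = 116
116 / 2 = 58
58 / 2 = 29
29 / 2 = 14
14 / 2 = 7
7 / 2 = 3
3 / 2 = 1
Reached 1 after 11 halvings

11


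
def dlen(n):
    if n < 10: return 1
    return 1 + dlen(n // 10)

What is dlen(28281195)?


dlen(28281195) = 1 + dlen(2828119)
dlen(2828119) = 1 + dlen(282811)
dlen(282811) = 1 + dlen(28281)
dlen(28281) = 1 + dlen(2828)
dlen(2828) = 1 + dlen(282)
dlen(282) = 1 + dlen(28)
dlen(28) = 1 + dlen(2)
dlen(2) = 1  (base case: 2 < 10)
Unwinding: 1 + 1 + 1 + 1 + 1 + 1 + 1 + 1 = 8

8


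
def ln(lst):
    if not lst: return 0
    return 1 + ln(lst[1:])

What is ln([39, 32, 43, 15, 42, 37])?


ln([39, 32, 43, 15, 42, 37]) = 1 + ln([32, 43, 15, 42, 37])
ln([32, 43, 15, 42, 37]) = 1 + ln([43, 15, 42, 37])
ln([43, 15, 42, 37]) = 1 + ln([15, 42, 37])
ln([15, 42, 37]) = 1 + ln([42, 37])
ln([42, 37]) = 1 + ln([37])
ln([37]) = 1 + ln([])
ln([]) = 0  (base case)
Unwinding: 1 + 1 + 1 + 1 + 1 + 1 + 0 = 6

6


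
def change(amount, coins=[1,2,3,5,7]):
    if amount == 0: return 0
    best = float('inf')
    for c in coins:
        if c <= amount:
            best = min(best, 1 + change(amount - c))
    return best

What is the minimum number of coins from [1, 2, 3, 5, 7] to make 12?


Building up with DP:
change(0) = 0
change(1) = min(1+change(0)=1+0=1) = 1
change(2) = min(1+change(1)=1+1=2, 1+change(0)=1+0=1) = 1
change(3) = min(1+change(2)=1+1=2, 1+change(1)=1+1=2, 1+change(0)=1+0=1) = 1
change(4) = min(1+change(3)=1+1=2, 1+change(2)=1+1=2, 1+change(1)=1+1=2) = 2
change(5) = min(1+change(4)=1+2=3, 1+change(3)=1+1=2, 1+change(2)=1+1=2, 1+change(0)=1+0=1) = 1
change(6) = min(1+change(5)=1+1=2, 1+change(4)=1+2=3, 1+change(3)=1+1=2, 1+change(1)=1+1=2) = 2
change(7) = min(1+change(6)=1+2=3, 1+change(5)=1+1=2, 1+change(4)=1+2=3, 1+change(2)=1+1=2, 1+change(0)=1+0=1) = 1
change(8) = min(1+change(7)=1+1=2, 1+change(6)=1+2=3, 1+change(5)=1+1=2, 1+change(3)=1+1=2, 1+change(1)=1+1=2) = 2
change(9) = min(1+change(8)=1+2=3, 1+change(7)=1+1=2, 1+change(6)=1+2=3, 1+change(4)=1+2=3, 1+change(2)=1+1=2) = 2
change(10) = min(1+change(9)=1+2=3, 1+change(8)=1+2=3, 1+change(7)=1+1=2, 1+change(5)=1+1=2, 1+change(3)=1+1=2) = 2
change(11) = min(1+change(10)=1+2=3, 1+change(9)=1+2=3, 1+change(8)=1+2=3, 1+change(6)=1+2=3, 1+change(4)=1+2=3) = 3
change(12) = min(1+change(11)=1+3=4, 1+change(10)=1+2=3, 1+change(9)=1+2=3, 1+change(7)=1+1=2, 1+change(5)=1+1=2) = 2

2


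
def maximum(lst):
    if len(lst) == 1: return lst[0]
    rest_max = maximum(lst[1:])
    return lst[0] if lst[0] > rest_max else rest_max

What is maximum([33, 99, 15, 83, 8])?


maximum([33, 99, 15, 83, 8]): compare 33 with maximum([99, 15, 83, 8])
maximum([99, 15, 83, 8]): compare 99 with maximum([15, 83, 8])
maximum([15, 83, 8]): compare 15 with maximum([83, 8])
maximum([83, 8]): compare 83 with maximum([8])
maximum([8]) = 8  (base case)
Compare 83 with 8 -> 83
Compare 15 with 83 -> 83
Compare 99 with 83 -> 99
Compare 33 with 99 -> 99

99


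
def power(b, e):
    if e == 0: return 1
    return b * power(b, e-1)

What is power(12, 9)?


power(12, 9)
= 12 * power(12, 8)
= 12 * 12 * power(12, 7)
= 12 * 12 * 12 * power(12, 6)
= 12 * 12 * 12 * 12 * power(12, 5)
= 12 * 12 * 12 * 12 * 12 * power(12, 4)
= 12 * 12 * 12 * 12 * 12 * 12 * power(12, 3)
= 12 * 12 * 12 * 12 * 12 * 12 * 12 * power(12, 2)
= 12 * 12 * 12 * 12 * 12 * 12 * 12 * 12 * power(12, 1)
= 12 * 12 * 12 * 12 * 12 * 12 * 12 * 12 * 12 * power(12, 0)
= 12 * 12 * 12 * 12 * 12 * 12 * 12 * 12 * 12 * 1
= 5159780352

5159780352


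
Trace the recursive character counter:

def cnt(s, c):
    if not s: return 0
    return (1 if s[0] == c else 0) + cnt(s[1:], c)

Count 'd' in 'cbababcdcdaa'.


s[0]='c' != 'd' -> 0
s[0]='b' != 'd' -> 0
s[0]='a' != 'd' -> 0
s[0]='b' != 'd' -> 0
s[0]='a' != 'd' -> 0
s[0]='b' != 'd' -> 0
s[0]='c' != 'd' -> 0
s[0]='d' == 'd' -> 1
s[0]='c' != 'd' -> 0
s[0]='d' == 'd' -> 1
s[0]='a' != 'd' -> 0
s[0]='a' != 'd' -> 0
Sum: 0 + 0 + 0 + 0 + 0 + 0 + 0 + 1 + 0 + 1 + 0 + 0 = 2

2


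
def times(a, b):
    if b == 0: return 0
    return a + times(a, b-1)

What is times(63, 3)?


times(63, 3) = 63 + times(63, 2)
times(63, 2) = 63 + times(63, 1)
times(63, 1) = 63 + times(63, 0)
times(63, 0) = 0  (base case)
Total: 63 + 63 + 63 + 0 = 189

189


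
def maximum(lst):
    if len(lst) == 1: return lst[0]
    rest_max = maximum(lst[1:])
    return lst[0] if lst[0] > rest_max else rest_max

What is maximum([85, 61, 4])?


maximum([85, 61, 4]): compare 85 with maximum([61, 4])
maximum([61, 4]): compare 61 with maximum([4])
maximum([4]) = 4  (base case)
Compare 61 with 4 -> 61
Compare 85 with 61 -> 85

85


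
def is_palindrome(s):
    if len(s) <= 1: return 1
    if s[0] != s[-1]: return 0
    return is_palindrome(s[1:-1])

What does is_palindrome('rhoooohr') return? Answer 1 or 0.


is_palindrome('rhoooohr'): s[0]='r' == s[-1]='r' -> check is_palindrome('hooooh')
is_palindrome('hooooh'): s[0]='h' == s[-1]='h' -> check is_palindrome('oooo')
is_palindrome('oooo'): s[0]='o' == s[-1]='o' -> check is_palindrome('oo')
is_palindrome('oo'): s[0]='o' == s[-1]='o' -> check is_palindrome('')
is_palindrome(''): len <= 1 -> return 1  (base case)
Result: 1 (palindrome)

1


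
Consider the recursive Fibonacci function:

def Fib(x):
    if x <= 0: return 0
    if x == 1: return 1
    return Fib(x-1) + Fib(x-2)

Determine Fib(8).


Computing Fib(8) bottom-up:
Fib(0) = 0
Fib(1) = 1
Fib(2) = Fib(1) + Fib(0) = 1 + 0 = 1
Fib(3) = Fib(2) + Fib(1) = 1 + 1 = 2
Fib(4) = Fib(3) + Fib(2) = 2 + 1 = 3
Fib(5) = Fib(4) + Fib(3) = 3 + 2 = 5
Fib(6) = Fib(5) + Fib(4) = 5 + 3 = 8
Fib(7) = Fib(6) + Fib(5) = 8 + 5 = 13
Fib(8) = Fib(7) + Fib(6) = 13 + 8 = 21

21


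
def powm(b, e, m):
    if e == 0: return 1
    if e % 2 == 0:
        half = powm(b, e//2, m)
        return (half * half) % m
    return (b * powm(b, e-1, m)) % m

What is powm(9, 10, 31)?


powm(9, 10, 31): e is even, compute powm(9, 5, 31)
  powm(9, 5, 31): e is odd, compute powm(9, 4, 31)
    powm(9, 4, 31): e is even, compute powm(9, 2, 31)
      powm(9, 2, 31): e is even, compute powm(9, 1, 31)
        powm(9, 1, 31): e is odd, compute powm(9, 0, 31)
          powm(9, 0, 31) = 1
        (9 * 1) % 31 = 9
      half=9, (9*9) % 31 = 19
    half=19, (19*19) % 31 = 20
  (9 * 20) % 31 = 25
half=25, (25*25) % 31 = 5

5


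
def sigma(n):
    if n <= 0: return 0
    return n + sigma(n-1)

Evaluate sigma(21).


sigma(21)
= 21 + 20 + 19 + 18 + 17 + 16 + 15 + 14 + 13 + 12 + 11 + 10 + 9 + 8 + 7 + 6 + 5 + 4 + 3 + 2 + 1 + sigma(0)
= 21 + 20 + 19 + 18 + 17 + 16 + 15 + 14 + 13 + 12 + 11 + 10 + 9 + 8 + 7 + 6 + 5 + 4 + 3 + 2 + 1 + 0
= 231

231


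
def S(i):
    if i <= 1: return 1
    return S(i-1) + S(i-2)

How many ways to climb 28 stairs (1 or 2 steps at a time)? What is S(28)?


Building up from base cases:
S(0) = 1
S(1) = 1
S(2) = S(1) + S(0) = 1 + 1 = 2
S(3) = S(2) + S(1) = 2 + 1 = 3
S(4) = S(3) + S(2) = 3 + 2 = 5
S(5) = S(4) + S(3) = 5 + 3 = 8
S(6) = S(5) + S(4) = 8 + 5 = 13
S(7) = S(6) + S(5) = 13 + 8 = 21
S(8) = S(7) + S(6) = 21 + 13 = 34
S(9) = S(8) + S(7) = 34 + 21 = 55
S(10) = S(9) + S(8) = 55 + 34 = 89
S(11) = S(10) + S(9) = 89 + 55 = 144
S(12) = S(11) + S(10) = 144 + 89 = 233
S(13) = S(12) + S(11) = 233 + 144 = 377
S(14) = S(13) + S(12) = 377 + 233 = 610
S(15) = S(14) + S(13) = 610 + 377 = 987
S(16) = S(15) + S(14) = 987 + 610 = 1597
S(17) = S(16) + S(15) = 1597 + 987 = 2584
S(18) = S(17) + S(16) = 2584 + 1597 = 4181
S(19) = S(18) + S(17) = 4181 + 2584 = 6765
S(20) = S(19) + S(18) = 6765 + 4181 = 10946
S(21) = S(20) + S(19) = 10946 + 6765 = 17711
S(22) = S(21) + S(20) = 17711 + 10946 = 28657
S(23) = S(22) + S(21) = 28657 + 17711 = 46368
S(24) = S(23) + S(22) = 46368 + 28657 = 75025
S(25) = S(24) + S(23) = 75025 + 46368 = 121393
S(26) = S(25) + S(24) = 121393 + 75025 = 196418
S(27) = S(26) + S(25) = 196418 + 121393 = 317811
S(28) = S(27) + S(26) = 317811 + 196418 = 514229

514229


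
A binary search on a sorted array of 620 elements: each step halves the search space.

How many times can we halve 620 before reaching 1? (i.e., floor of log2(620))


620 / 2 = 310
310 / 2 = 155
155 / 2 = 77
77 / 2 = 38
38 / 2 = 19
19 / 2 = 9
9 / 2 = 4
4 / 2 = 2
2 / 2 = 1
Reached 1 after 9 halvings

9


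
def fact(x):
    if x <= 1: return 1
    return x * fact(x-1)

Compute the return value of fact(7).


fact(7)
= 7 * fact(6)
= 7 * 6 * fact(5)
= 7 * 6 * 5 * fact(4)
= 7 * 6 * 5 * 4 * fact(3)
= 7 * 6 * 5 * 4 * 3 * fact(2)
= 7 * 6 * 5 * 4 * 3 * 2 * fact(1)
= 7 * 6 * 5 * 4 * 3 * 2 * 1
= 5040

5040


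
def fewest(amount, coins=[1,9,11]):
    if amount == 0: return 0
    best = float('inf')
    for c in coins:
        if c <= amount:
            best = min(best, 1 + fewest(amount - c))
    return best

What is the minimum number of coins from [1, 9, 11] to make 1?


Building up with DP:
fewest(0) = 0
fewest(1) = min(1+fewest(0)=1+0=1) = 1

1


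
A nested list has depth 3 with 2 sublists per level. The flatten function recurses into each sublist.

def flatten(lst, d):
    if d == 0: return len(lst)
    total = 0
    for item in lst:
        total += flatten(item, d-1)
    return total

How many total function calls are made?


At depth 0 (root): 1 call
At depth 1: each of 1 parents calls flatten on 2 children = 2 calls
At depth 2: each of 2 parents calls flatten on 2 children = 4 calls
At depth 3: each of 4 parents calls flatten on 2 children = 8 calls
Total: 1 + 2 + 4 + 8 = 15

15


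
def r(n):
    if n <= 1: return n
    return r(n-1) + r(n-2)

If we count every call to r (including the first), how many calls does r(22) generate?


Let C(n) = total calls for r(n)
C(0) = 1, C(1) = 1
C(2) = 1 + C(1) + C(0) = 1 + 1 + 1 = 3
C(3) = 1 + C(2) + C(1) = 1 + 3 + 1 = 5
C(4) = 1 + C(3) + C(2) = 1 + 5 + 3 = 9
C(5) = 1 + C(4) + C(3) = 1 + 9 + 5 = 15
C(6) = 1 + C(5) + C(4) = 1 + 15 + 9 = 25
C(7) = 1 + C(6) + C(5) = 1 + 25 + 15 = 41
C(8) = 1 + C(7) + C(6) = 1 + 41 + 25 = 67
C(9) = 1 + C(8) + C(7) = 1 + 67 + 41 = 109
C(10) = 1 + C(9) + C(8) = 1 + 109 + 67 = 177
C(11) = 1 + C(10) + C(9) = 1 + 177 + 109 = 287
C(12) = 1 + C(11) + C(10) = 1 + 287 + 177 = 465
C(13) = 1 + C(12) + C(11) = 1 + 465 + 287 = 753
C(14) = 1 + C(13) + C(12) = 1 + 753 + 465 = 1219
C(15) = 1 + C(14) + C(13) = 1 + 1219 + 753 = 1973
C(16) = 1 + C(15) + C(14) = 1 + 1973 + 1219 = 3193
C(17) = 1 + C(16) + C(15) = 1 + 3193 + 1973 = 5167
C(18) = 1 + C(17) + C(16) = 1 + 5167 + 3193 = 8361
C(19) = 1 + C(18) + C(17) = 1 + 8361 + 5167 = 13529
C(20) = 1 + C(19) + C(18) = 1 + 13529 + 8361 = 21891
C(21) = 1 + C(20) + C(19) = 1 + 21891 + 13529 = 35421
C(22) = 1 + C(21) + C(20) = 1 + 35421 + 21891 = 57313

57313


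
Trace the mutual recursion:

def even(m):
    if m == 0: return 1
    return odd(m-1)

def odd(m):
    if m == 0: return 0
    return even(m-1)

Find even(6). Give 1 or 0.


even(6) = odd(5)
odd(5) = even(4)
even(4) = odd(3)
odd(3) = even(2)
even(2) = odd(1)
odd(1) = even(0)
even(0) = 1  (base case)
Result: 1

1


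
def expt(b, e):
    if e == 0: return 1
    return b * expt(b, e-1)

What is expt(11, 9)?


expt(11, 9)
= 11 * expt(11, 8)
= 11 * 11 * expt(11, 7)
= 11 * 11 * 11 * expt(11, 6)
= 11 * 11 * 11 * 11 * expt(11, 5)
= 11 * 11 * 11 * 11 * 11 * expt(11, 4)
= 11 * 11 * 11 * 11 * 11 * 11 * expt(11, 3)
= 11 * 11 * 11 * 11 * 11 * 11 * 11 * expt(11, 2)
= 11 * 11 * 11 * 11 * 11 * 11 * 11 * 11 * expt(11, 1)
= 11 * 11 * 11 * 11 * 11 * 11 * 11 * 11 * 11 * expt(11, 0)
= 11 * 11 * 11 * 11 * 11 * 11 * 11 * 11 * 11 * 1
= 2357947691

2357947691


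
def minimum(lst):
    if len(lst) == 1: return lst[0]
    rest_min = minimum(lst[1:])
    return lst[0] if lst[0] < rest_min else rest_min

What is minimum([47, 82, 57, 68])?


minimum([47, 82, 57, 68]): compare 47 with minimum([82, 57, 68])
minimum([82, 57, 68]): compare 82 with minimum([57, 68])
minimum([57, 68]): compare 57 with minimum([68])
minimum([68]) = 68  (base case)
Compare 57 with 68 -> 57
Compare 82 with 57 -> 57
Compare 47 with 57 -> 47

47


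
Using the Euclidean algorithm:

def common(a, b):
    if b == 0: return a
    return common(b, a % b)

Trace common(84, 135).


common(84, 135) = common(135, 84)
common(135, 84) = common(84, 51)
common(84, 51) = common(51, 33)
common(51, 33) = common(33, 18)
common(33, 18) = common(18, 15)
common(18, 15) = common(15, 3)
common(15, 3) = common(3, 0)
common(3, 0) = 3  (base case)

3


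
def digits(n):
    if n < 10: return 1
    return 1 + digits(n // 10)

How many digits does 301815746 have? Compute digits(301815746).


digits(301815746) = 1 + digits(30181574)
digits(30181574) = 1 + digits(3018157)
digits(3018157) = 1 + digits(301815)
digits(301815) = 1 + digits(30181)
digits(30181) = 1 + digits(3018)
digits(3018) = 1 + digits(301)
digits(301) = 1 + digits(30)
digits(30) = 1 + digits(3)
digits(3) = 1  (base case: 3 < 10)
Unwinding: 1 + 1 + 1 + 1 + 1 + 1 + 1 + 1 + 1 = 9

9
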